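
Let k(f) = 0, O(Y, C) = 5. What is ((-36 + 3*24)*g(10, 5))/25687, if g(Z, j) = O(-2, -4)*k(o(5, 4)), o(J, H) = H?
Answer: 0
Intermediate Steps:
g(Z, j) = 0 (g(Z, j) = 5*0 = 0)
((-36 + 3*24)*g(10, 5))/25687 = ((-36 + 3*24)*0)/25687 = ((-36 + 72)*0)*(1/25687) = (36*0)*(1/25687) = 0*(1/25687) = 0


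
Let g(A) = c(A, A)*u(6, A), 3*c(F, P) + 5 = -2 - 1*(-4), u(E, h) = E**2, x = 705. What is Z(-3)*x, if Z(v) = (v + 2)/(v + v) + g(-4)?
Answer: -50525/2 ≈ -25263.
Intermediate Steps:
c(F, P) = -1 (c(F, P) = -5/3 + (-2 - 1*(-4))/3 = -5/3 + (-2 + 4)/3 = -5/3 + (1/3)*2 = -5/3 + 2/3 = -1)
g(A) = -36 (g(A) = -1*6**2 = -1*36 = -36)
Z(v) = -36 + (2 + v)/(2*v) (Z(v) = (v + 2)/(v + v) - 36 = (2 + v)/((2*v)) - 36 = (2 + v)*(1/(2*v)) - 36 = (2 + v)/(2*v) - 36 = -36 + (2 + v)/(2*v))
Z(-3)*x = (-71/2 + 1/(-3))*705 = (-71/2 - 1/3)*705 = -215/6*705 = -50525/2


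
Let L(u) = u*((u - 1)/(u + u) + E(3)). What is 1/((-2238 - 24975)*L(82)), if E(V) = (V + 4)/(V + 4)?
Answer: -2/6667185 ≈ -2.9998e-7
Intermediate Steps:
E(V) = 1 (E(V) = (4 + V)/(4 + V) = 1)
L(u) = u*(1 + (-1 + u)/(2*u)) (L(u) = u*((u - 1)/(u + u) + 1) = u*((-1 + u)/((2*u)) + 1) = u*((-1 + u)*(1/(2*u)) + 1) = u*((-1 + u)/(2*u) + 1) = u*(1 + (-1 + u)/(2*u)))
1/((-2238 - 24975)*L(82)) = 1/((-2238 - 24975)*(-½ + (3/2)*82)) = 1/((-27213)*(-½ + 123)) = -1/(27213*245/2) = -1/27213*2/245 = -2/6667185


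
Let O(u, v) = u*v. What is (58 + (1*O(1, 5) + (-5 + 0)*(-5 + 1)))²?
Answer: 6889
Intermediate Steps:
(58 + (1*O(1, 5) + (-5 + 0)*(-5 + 1)))² = (58 + (1*(1*5) + (-5 + 0)*(-5 + 1)))² = (58 + (1*5 - 5*(-4)))² = (58 + (5 + 20))² = (58 + 25)² = 83² = 6889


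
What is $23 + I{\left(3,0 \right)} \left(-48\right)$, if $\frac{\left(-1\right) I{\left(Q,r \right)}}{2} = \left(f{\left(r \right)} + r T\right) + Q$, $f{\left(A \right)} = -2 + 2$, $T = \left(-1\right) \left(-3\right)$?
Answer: $311$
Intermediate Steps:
$T = 3$
$f{\left(A \right)} = 0$
$I{\left(Q,r \right)} = - 6 r - 2 Q$ ($I{\left(Q,r \right)} = - 2 \left(\left(0 + r 3\right) + Q\right) = - 2 \left(\left(0 + 3 r\right) + Q\right) = - 2 \left(3 r + Q\right) = - 2 \left(Q + 3 r\right) = - 6 r - 2 Q$)
$23 + I{\left(3,0 \right)} \left(-48\right) = 23 + \left(\left(-6\right) 0 - 6\right) \left(-48\right) = 23 + \left(0 - 6\right) \left(-48\right) = 23 - -288 = 23 + 288 = 311$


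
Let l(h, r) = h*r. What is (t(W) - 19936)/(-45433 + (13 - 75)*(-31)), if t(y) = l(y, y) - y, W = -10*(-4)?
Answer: 18376/43511 ≈ 0.42233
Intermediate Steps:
W = 40
t(y) = y**2 - y (t(y) = y*y - y = y**2 - y)
(t(W) - 19936)/(-45433 + (13 - 75)*(-31)) = (40*(-1 + 40) - 19936)/(-45433 + (13 - 75)*(-31)) = (40*39 - 19936)/(-45433 - 62*(-31)) = (1560 - 19936)/(-45433 + 1922) = -18376/(-43511) = -18376*(-1/43511) = 18376/43511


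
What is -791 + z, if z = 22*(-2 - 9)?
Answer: -1033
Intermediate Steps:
z = -242 (z = 22*(-11) = -242)
-791 + z = -791 - 242 = -1033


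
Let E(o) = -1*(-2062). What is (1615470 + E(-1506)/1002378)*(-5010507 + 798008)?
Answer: -3410674226196167639/501189 ≈ -6.8052e+12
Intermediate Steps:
E(o) = 2062
(1615470 + E(-1506)/1002378)*(-5010507 + 798008) = (1615470 + 2062/1002378)*(-5010507 + 798008) = (1615470 + 2062*(1/1002378))*(-4212499) = (1615470 + 1031/501189)*(-4212499) = (809655794861/501189)*(-4212499) = -3410674226196167639/501189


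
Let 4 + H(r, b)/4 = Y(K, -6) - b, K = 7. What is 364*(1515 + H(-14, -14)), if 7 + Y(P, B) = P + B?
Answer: 557284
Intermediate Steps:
Y(P, B) = -7 + B + P (Y(P, B) = -7 + (P + B) = -7 + (B + P) = -7 + B + P)
H(r, b) = -40 - 4*b (H(r, b) = -16 + 4*((-7 - 6 + 7) - b) = -16 + 4*(-6 - b) = -16 + (-24 - 4*b) = -40 - 4*b)
364*(1515 + H(-14, -14)) = 364*(1515 + (-40 - 4*(-14))) = 364*(1515 + (-40 + 56)) = 364*(1515 + 16) = 364*1531 = 557284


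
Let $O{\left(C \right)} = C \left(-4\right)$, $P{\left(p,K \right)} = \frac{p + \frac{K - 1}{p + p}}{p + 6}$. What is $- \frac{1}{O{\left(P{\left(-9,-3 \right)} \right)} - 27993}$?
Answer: $\frac{27}{756127} \approx 3.5708 \cdot 10^{-5}$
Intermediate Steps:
$P{\left(p,K \right)} = \frac{p + \frac{-1 + K}{2 p}}{6 + p}$
$O{\left(C \right)} = - 4 C$
$- \frac{1}{O{\left(P{\left(-9,-3 \right)} \right)} - 27993} = - \frac{1}{- 4 \frac{-1 - 3 + 2 \left(-9\right)^{2}}{2 \left(-9\right) \left(6 - 9\right)} - 27993} = - \frac{1}{- 4 \cdot \frac{1}{2} \left(- \frac{1}{9}\right) \frac{1}{-3} \left(-1 - 3 + 2 \cdot 81\right) - 27993} = - \frac{1}{- 4 \cdot \frac{1}{2} \left(- \frac{1}{9}\right) \left(- \frac{1}{3}\right) \left(-1 - 3 + 162\right) - 27993} = - \frac{1}{- 4 \cdot \frac{1}{2} \left(- \frac{1}{9}\right) \left(- \frac{1}{3}\right) 158 - 27993} = - \frac{1}{\left(-4\right) \frac{79}{27} - 27993} = - \frac{1}{- \frac{316}{27} - 27993} = - \frac{1}{- \frac{756127}{27}} = \left(-1\right) \left(- \frac{27}{756127}\right) = \frac{27}{756127}$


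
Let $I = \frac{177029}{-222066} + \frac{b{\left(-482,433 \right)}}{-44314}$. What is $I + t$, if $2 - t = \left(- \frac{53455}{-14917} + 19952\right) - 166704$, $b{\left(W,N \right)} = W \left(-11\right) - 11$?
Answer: $\frac{5385439502062380277}{36698179585977} \approx 1.4675 \cdot 10^{5}$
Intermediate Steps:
$b{\left(W,N \right)} = -11 - 11 W$ ($b{\left(W,N \right)} = - 11 W - 11 = -11 - 11 W$)
$t = \frac{2189075963}{14917}$ ($t = 2 - \left(\left(- \frac{53455}{-14917} + 19952\right) - 166704\right) = 2 - \left(\left(\left(-53455\right) \left(- \frac{1}{14917}\right) + 19952\right) - 166704\right) = 2 - \left(\left(\frac{53455}{14917} + 19952\right) - 166704\right) = 2 - \left(\frac{297677439}{14917} - 166704\right) = 2 - - \frac{2189046129}{14917} = 2 + \frac{2189046129}{14917} = \frac{2189075963}{14917} \approx 1.4675 \cdot 10^{5}$)
$I = - \frac{2254953578}{2460158181}$ ($I = \frac{177029}{-222066} + \frac{-11 - -5302}{-44314} = 177029 \left(- \frac{1}{222066}\right) + \left(-11 + 5302\right) \left(- \frac{1}{44314}\right) = - \frac{177029}{222066} + 5291 \left(- \frac{1}{44314}\right) = - \frac{177029}{222066} - \frac{5291}{44314} = - \frac{2254953578}{2460158181} \approx -0.91659$)
$I + t = - \frac{2254953578}{2460158181} + \frac{2189075963}{14917} = \frac{5385439502062380277}{36698179585977}$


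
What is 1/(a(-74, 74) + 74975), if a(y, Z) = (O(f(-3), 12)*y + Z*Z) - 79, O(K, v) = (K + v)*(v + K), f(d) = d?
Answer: 1/74378 ≈ 1.3445e-5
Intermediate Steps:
O(K, v) = (K + v)² (O(K, v) = (K + v)*(K + v) = (K + v)²)
a(y, Z) = -79 + Z² + 81*y (a(y, Z) = ((-3 + 12)²*y + Z*Z) - 79 = (9²*y + Z²) - 79 = (81*y + Z²) - 79 = (Z² + 81*y) - 79 = -79 + Z² + 81*y)
1/(a(-74, 74) + 74975) = 1/((-79 + 74² + 81*(-74)) + 74975) = 1/((-79 + 5476 - 5994) + 74975) = 1/(-597 + 74975) = 1/74378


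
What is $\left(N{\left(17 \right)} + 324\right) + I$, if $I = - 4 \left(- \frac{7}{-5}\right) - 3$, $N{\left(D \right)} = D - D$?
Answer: $\frac{1577}{5} \approx 315.4$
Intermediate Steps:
$N{\left(D \right)} = 0$
$I = - \frac{43}{5}$ ($I = - 4 \left(\left(-7\right) \left(- \frac{1}{5}\right)\right) - 3 = \left(-4\right) \frac{7}{5} - 3 = - \frac{28}{5} - 3 = - \frac{43}{5} \approx -8.6$)
$\left(N{\left(17 \right)} + 324\right) + I = \left(0 + 324\right) - \frac{43}{5} = 324 - \frac{43}{5} = \frac{1577}{5}$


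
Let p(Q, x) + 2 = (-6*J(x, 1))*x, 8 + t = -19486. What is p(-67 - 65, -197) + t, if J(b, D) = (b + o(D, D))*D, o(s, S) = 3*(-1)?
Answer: -255896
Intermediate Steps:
o(s, S) = -3
J(b, D) = D*(-3 + b) (J(b, D) = (b - 3)*D = (-3 + b)*D = D*(-3 + b))
t = -19494 (t = -8 - 19486 = -19494)
p(Q, x) = -2 + x*(18 - 6*x) (p(Q, x) = -2 + (-6*(-3 + x))*x = -2 + (18 - 6*x)*x = -2 + x*(18 - 6*x))
p(-67 - 65, -197) + t = (-2 - 6*(-197)**2 + 18*(-197)) - 19494 = (-2 - 6*38809 - 3546) - 19494 = (-2 - 232854 - 3546) - 19494 = -236402 - 19494 = -255896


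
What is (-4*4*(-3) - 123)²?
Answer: 5625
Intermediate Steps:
(-4*4*(-3) - 123)² = (-16*(-3) - 123)² = (48 - 123)² = (-75)² = 5625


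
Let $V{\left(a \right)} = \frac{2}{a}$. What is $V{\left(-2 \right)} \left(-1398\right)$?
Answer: $1398$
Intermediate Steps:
$V{\left(-2 \right)} \left(-1398\right) = \frac{2}{-2} \left(-1398\right) = 2 \left(- \frac{1}{2}\right) \left(-1398\right) = \left(-1\right) \left(-1398\right) = 1398$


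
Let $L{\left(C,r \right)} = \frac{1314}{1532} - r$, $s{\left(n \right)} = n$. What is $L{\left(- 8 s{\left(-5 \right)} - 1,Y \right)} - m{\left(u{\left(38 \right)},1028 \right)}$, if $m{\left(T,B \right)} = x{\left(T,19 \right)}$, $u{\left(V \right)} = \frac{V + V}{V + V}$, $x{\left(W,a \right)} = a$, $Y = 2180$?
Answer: $- \frac{1683777}{766} \approx -2198.1$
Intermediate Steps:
$u{\left(V \right)} = 1$ ($u{\left(V \right)} = \frac{2 V}{2 V} = 2 V \frac{1}{2 V} = 1$)
$m{\left(T,B \right)} = 19$
$L{\left(C,r \right)} = \frac{657}{766} - r$ ($L{\left(C,r \right)} = 1314 \cdot \frac{1}{1532} - r = \frac{657}{766} - r$)
$L{\left(- 8 s{\left(-5 \right)} - 1,Y \right)} - m{\left(u{\left(38 \right)},1028 \right)} = \left(\frac{657}{766} - 2180\right) - 19 = - \frac{1669223}{766} - 19 = - \frac{1683777}{766}$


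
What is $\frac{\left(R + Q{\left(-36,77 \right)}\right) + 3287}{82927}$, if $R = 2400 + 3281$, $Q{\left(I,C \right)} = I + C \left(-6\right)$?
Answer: $\frac{8470}{82927} \approx 0.10214$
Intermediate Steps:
$Q{\left(I,C \right)} = I - 6 C$
$R = 5681$
$\frac{\left(R + Q{\left(-36,77 \right)}\right) + 3287}{82927} = \frac{\left(5681 - 498\right) + 3287}{82927} = \left(\left(5681 - 498\right) + 3287\right) \frac{1}{82927} = \left(5183 + 3287\right) \frac{1}{82927} = 8470 \cdot \frac{1}{82927} = \frac{8470}{82927}$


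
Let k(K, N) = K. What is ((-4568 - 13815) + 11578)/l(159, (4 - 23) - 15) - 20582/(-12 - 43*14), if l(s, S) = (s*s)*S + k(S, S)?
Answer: 8848109243/263893516 ≈ 33.529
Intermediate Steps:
l(s, S) = S + S*s**2 (l(s, S) = (s*s)*S + S = s**2*S + S = S*s**2 + S = S + S*s**2)
((-4568 - 13815) + 11578)/l(159, (4 - 23) - 15) - 20582/(-12 - 43*14) = ((-4568 - 13815) + 11578)/((((4 - 23) - 15)*(1 + 159**2))) - 20582/(-12 - 43*14) = (-18383 + 11578)/(((-19 - 15)*(1 + 25281))) - 20582/(-12 - 602) = -6805/((-34*25282)) - 20582/(-614) = -6805/(-859588) - 20582*(-1/614) = -6805*(-1/859588) + 10291/307 = 6805/859588 + 10291/307 = 8848109243/263893516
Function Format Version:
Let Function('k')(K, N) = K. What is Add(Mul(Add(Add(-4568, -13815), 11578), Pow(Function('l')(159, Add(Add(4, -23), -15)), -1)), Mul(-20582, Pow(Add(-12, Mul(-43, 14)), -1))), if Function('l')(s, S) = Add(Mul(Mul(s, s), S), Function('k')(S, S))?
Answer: Rational(8848109243, 263893516) ≈ 33.529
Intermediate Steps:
Function('l')(s, S) = Add(S, Mul(S, Pow(s, 2))) (Function('l')(s, S) = Add(Mul(Mul(s, s), S), S) = Add(Mul(Pow(s, 2), S), S) = Add(Mul(S, Pow(s, 2)), S) = Add(S, Mul(S, Pow(s, 2))))
Add(Mul(Add(Add(-4568, -13815), 11578), Pow(Function('l')(159, Add(Add(4, -23), -15)), -1)), Mul(-20582, Pow(Add(-12, Mul(-43, 14)), -1))) = Add(Mul(Add(Add(-4568, -13815), 11578), Pow(Mul(Add(Add(4, -23), -15), Add(1, Pow(159, 2))), -1)), Mul(-20582, Pow(Add(-12, Mul(-43, 14)), -1))) = Add(Mul(Add(-18383, 11578), Pow(Mul(Add(-19, -15), Add(1, 25281)), -1)), Mul(-20582, Pow(Add(-12, -602), -1))) = Add(Mul(-6805, Pow(Mul(-34, 25282), -1)), Mul(-20582, Pow(-614, -1))) = Add(Mul(-6805, Pow(-859588, -1)), Mul(-20582, Rational(-1, 614))) = Add(Mul(-6805, Rational(-1, 859588)), Rational(10291, 307)) = Add(Rational(6805, 859588), Rational(10291, 307)) = Rational(8848109243, 263893516)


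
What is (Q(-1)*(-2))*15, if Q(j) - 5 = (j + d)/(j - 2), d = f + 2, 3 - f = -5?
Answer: -60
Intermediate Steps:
f = 8 (f = 3 - 1*(-5) = 3 + 5 = 8)
d = 10 (d = 8 + 2 = 10)
Q(j) = 5 + (10 + j)/(-2 + j) (Q(j) = 5 + (j + 10)/(j - 2) = 5 + (10 + j)/(-2 + j))
(Q(-1)*(-2))*15 = ((6*(-1)/(-2 - 1))*(-2))*15 = ((6*(-1)/(-3))*(-2))*15 = ((6*(-1)*(-1/3))*(-2))*15 = (2*(-2))*15 = -4*15 = -60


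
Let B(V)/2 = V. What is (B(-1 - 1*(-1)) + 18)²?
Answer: 324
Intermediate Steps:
B(V) = 2*V
(B(-1 - 1*(-1)) + 18)² = (2*(-1 - 1*(-1)) + 18)² = (2*(-1 + 1) + 18)² = (2*0 + 18)² = (0 + 18)² = 18² = 324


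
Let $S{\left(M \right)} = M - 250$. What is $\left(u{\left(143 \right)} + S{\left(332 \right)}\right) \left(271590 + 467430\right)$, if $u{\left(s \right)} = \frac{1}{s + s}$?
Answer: $\frac{8666118030}{143} \approx 6.0602 \cdot 10^{7}$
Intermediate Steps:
$S{\left(M \right)} = -250 + M$
$u{\left(s \right)} = \frac{1}{2 s}$
$\left(u{\left(143 \right)} + S{\left(332 \right)}\right) \left(271590 + 467430\right) = \left(\frac{1}{2 \cdot 143} + \left(-250 + 332\right)\right) \left(271590 + 467430\right) = \left(\frac{1}{2} \cdot \frac{1}{143} + 82\right) 739020 = \left(\frac{1}{286} + 82\right) 739020 = \frac{23453}{286} \cdot 739020 = \frac{8666118030}{143}$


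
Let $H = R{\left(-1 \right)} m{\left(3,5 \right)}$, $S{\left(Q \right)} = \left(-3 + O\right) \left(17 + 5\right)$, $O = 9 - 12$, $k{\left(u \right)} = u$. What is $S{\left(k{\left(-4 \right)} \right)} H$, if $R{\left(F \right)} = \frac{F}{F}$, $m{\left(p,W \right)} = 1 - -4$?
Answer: $-660$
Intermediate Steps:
$m{\left(p,W \right)} = 5$ ($m{\left(p,W \right)} = 1 + 4 = 5$)
$O = -3$ ($O = 9 - 12 = -3$)
$R{\left(F \right)} = 1$
$S{\left(Q \right)} = -132$ ($S{\left(Q \right)} = \left(-3 - 3\right) \left(17 + 5\right) = \left(-6\right) 22 = -132$)
$H = 5$ ($H = 1 \cdot 5 = 5$)
$S{\left(k{\left(-4 \right)} \right)} H = \left(-132\right) 5 = -660$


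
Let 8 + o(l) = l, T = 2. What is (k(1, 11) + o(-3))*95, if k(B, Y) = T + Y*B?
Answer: 190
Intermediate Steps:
o(l) = -8 + l
k(B, Y) = 2 + B*Y (k(B, Y) = 2 + Y*B = 2 + B*Y)
(k(1, 11) + o(-3))*95 = ((2 + 1*11) + (-8 - 3))*95 = ((2 + 11) - 11)*95 = (13 - 11)*95 = 2*95 = 190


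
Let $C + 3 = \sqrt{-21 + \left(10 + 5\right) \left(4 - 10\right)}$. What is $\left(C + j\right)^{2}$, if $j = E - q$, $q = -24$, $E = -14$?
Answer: $\left(7 + i \sqrt{111}\right)^{2} \approx -62.0 + 147.5 i$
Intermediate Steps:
$j = 10$ ($j = -14 - -24 = -14 + 24 = 10$)
$C = -3 + i \sqrt{111}$ ($C = -3 + \sqrt{-21 + \left(10 + 5\right) \left(4 - 10\right)} = -3 + \sqrt{-21 + 15 \left(-6\right)} = -3 + \sqrt{-21 - 90} = -3 + \sqrt{-111} = -3 + i \sqrt{111} \approx -3.0 + 10.536 i$)
$\left(C + j\right)^{2} = \left(\left(-3 + i \sqrt{111}\right) + 10\right)^{2} = \left(7 + i \sqrt{111}\right)^{2}$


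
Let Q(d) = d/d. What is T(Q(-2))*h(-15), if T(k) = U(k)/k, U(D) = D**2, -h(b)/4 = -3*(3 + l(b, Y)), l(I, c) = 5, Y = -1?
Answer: 96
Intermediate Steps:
h(b) = 96 (h(b) = -(-12)*(3 + 5) = -(-12)*8 = -4*(-24) = 96)
Q(d) = 1
T(k) = k (T(k) = k**2/k = k)
T(Q(-2))*h(-15) = 1*96 = 96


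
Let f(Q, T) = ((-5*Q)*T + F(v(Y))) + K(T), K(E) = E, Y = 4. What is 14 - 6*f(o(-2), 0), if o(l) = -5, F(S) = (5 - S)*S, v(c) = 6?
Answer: 50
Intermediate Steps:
F(S) = S*(5 - S)
f(Q, T) = -6 + T - 5*Q*T (f(Q, T) = ((-5*Q)*T + 6*(5 - 1*6)) + T = (-5*Q*T + 6*(5 - 6)) + T = (-5*Q*T + 6*(-1)) + T = (-5*Q*T - 6) + T = (-6 - 5*Q*T) + T = -6 + T - 5*Q*T)
14 - 6*f(o(-2), 0) = 14 - 6*(-6 + 0 - 5*(-5)*0) = 14 - 6*(-6 + 0 + 0) = 14 - 6*(-6) = 14 + 36 = 50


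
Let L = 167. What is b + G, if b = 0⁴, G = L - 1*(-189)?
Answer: 356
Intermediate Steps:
G = 356 (G = 167 - 1*(-189) = 167 + 189 = 356)
b = 0
b + G = 0 + 356 = 356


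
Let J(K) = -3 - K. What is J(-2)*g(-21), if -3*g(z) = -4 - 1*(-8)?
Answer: 4/3 ≈ 1.3333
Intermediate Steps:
g(z) = -4/3 (g(z) = -(-4 - 1*(-8))/3 = -(-4 + 8)/3 = -⅓*4 = -4/3)
J(-2)*g(-21) = (-3 - 1*(-2))*(-4/3) = (-3 + 2)*(-4/3) = -1*(-4/3) = 4/3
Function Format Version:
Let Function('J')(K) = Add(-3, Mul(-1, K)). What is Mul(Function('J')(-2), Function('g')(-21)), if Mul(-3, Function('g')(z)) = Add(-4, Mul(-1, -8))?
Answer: Rational(4, 3) ≈ 1.3333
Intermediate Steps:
Function('g')(z) = Rational(-4, 3) (Function('g')(z) = Mul(Rational(-1, 3), Add(-4, Mul(-1, -8))) = Mul(Rational(-1, 3), Add(-4, 8)) = Mul(Rational(-1, 3), 4) = Rational(-4, 3))
Mul(Function('J')(-2), Function('g')(-21)) = Mul(Add(-3, Mul(-1, -2)), Rational(-4, 3)) = Mul(Add(-3, 2), Rational(-4, 3)) = Mul(-1, Rational(-4, 3)) = Rational(4, 3)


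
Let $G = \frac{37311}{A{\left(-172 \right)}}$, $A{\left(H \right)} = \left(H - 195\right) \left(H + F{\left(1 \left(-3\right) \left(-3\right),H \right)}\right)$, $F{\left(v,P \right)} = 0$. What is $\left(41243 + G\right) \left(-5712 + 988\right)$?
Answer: $- \frac{3074686783183}{15781} \approx -1.9483 \cdot 10^{8}$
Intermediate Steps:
$A{\left(H \right)} = H \left(-195 + H\right)$ ($A{\left(H \right)} = \left(H - 195\right) \left(H + 0\right) = \left(-195 + H\right) H = H \left(-195 + H\right)$)
$G = \frac{37311}{63124}$ ($G = \frac{37311}{\left(-172\right) \left(-195 - 172\right)} = \frac{37311}{\left(-172\right) \left(-367\right)} = \frac{37311}{63124} \approx 0.59107$)
$\left(41243 + G\right) \left(-5712 + 988\right) = \left(41243 + \frac{37311}{63124}\right) \left(-5712 + 988\right) = \frac{2603460443}{63124} \left(-4724\right) = - \frac{3074686783183}{15781}$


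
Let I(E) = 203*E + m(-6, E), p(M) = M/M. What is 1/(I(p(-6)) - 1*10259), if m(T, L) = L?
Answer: -1/10055 ≈ -9.9453e-5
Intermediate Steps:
p(M) = 1
I(E) = 204*E (I(E) = 203*E + E = 204*E)
1/(I(p(-6)) - 1*10259) = 1/(204*1 - 1*10259) = 1/(204 - 10259) = 1/(-10055) = -1/10055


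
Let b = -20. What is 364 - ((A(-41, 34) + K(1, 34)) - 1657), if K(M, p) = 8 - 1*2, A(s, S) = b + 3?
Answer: 2032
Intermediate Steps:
A(s, S) = -17 (A(s, S) = -20 + 3 = -17)
K(M, p) = 6 (K(M, p) = 8 - 2 = 6)
364 - ((A(-41, 34) + K(1, 34)) - 1657) = 364 - ((-17 + 6) - 1657) = 364 - (-11 - 1657) = 364 - 1*(-1668) = 364 + 1668 = 2032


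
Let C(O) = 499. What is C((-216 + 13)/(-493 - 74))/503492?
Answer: 499/503492 ≈ 0.00099108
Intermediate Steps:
C((-216 + 13)/(-493 - 74))/503492 = 499/503492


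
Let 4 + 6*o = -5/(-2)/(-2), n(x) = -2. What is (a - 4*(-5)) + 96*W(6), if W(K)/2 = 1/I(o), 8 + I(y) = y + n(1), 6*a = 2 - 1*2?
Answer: 68/29 ≈ 2.3448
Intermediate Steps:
a = 0 (a = (2 - 1*2)/6 = (2 - 2)/6 = (1/6)*0 = 0)
o = -7/8 (o = -2/3 + (-5/(-2)/(-2))/6 = -2/3 + (-5*(-1/2)*(-1/2))/6 = -2/3 + ((5/2)*(-1/2))/6 = -2/3 + (1/6)*(-5/4) = -2/3 - 5/24 = -7/8 ≈ -0.87500)
I(y) = -10 + y (I(y) = -8 + (y - 2) = -8 + (-2 + y) = -10 + y)
W(K) = -16/87 (W(K) = 2/(-10 - 7/8) = 2/(-87/8) = 2*(-8/87) = -16/87)
(a - 4*(-5)) + 96*W(6) = (0 - 4*(-5)) + 96*(-16/87) = (0 + 20) - 512/29 = 20 - 512/29 = 68/29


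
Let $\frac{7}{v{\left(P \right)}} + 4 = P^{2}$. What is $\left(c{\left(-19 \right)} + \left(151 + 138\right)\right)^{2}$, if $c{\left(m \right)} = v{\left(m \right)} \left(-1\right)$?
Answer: $\frac{217208644}{2601} \approx 83510.0$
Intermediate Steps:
$v{\left(P \right)} = \frac{7}{-4 + P^{2}}$
$c{\left(m \right)} = - \frac{7}{-4 + m^{2}}$ ($c{\left(m \right)} = \frac{7}{-4 + m^{2}} \left(-1\right) = - \frac{7}{-4 + m^{2}}$)
$\left(c{\left(-19 \right)} + \left(151 + 138\right)\right)^{2} = \left(- \frac{7}{-4 + \left(-19\right)^{2}} + \left(151 + 138\right)\right)^{2} = \left(- \frac{7}{-4 + 361} + 289\right)^{2} = \left(- \frac{7}{357} + 289\right)^{2} = \left(\left(-7\right) \frac{1}{357} + 289\right)^{2} = \left(- \frac{1}{51} + 289\right)^{2} = \left(\frac{14738}{51}\right)^{2} = \frac{217208644}{2601}$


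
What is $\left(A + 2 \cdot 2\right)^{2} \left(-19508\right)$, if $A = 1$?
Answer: $-487700$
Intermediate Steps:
$\left(A + 2 \cdot 2\right)^{2} \left(-19508\right) = \left(1 + 2 \cdot 2\right)^{2} \left(-19508\right) = \left(1 + 4\right)^{2} \left(-19508\right) = 5^{2} \left(-19508\right) = 25 \left(-19508\right) = -487700$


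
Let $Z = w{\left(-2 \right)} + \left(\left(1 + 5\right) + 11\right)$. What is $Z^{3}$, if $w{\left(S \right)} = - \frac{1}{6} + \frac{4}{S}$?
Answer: $\frac{704969}{216} \approx 3263.7$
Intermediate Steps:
$w{\left(S \right)} = - \frac{1}{6} + \frac{4}{S}$ ($w{\left(S \right)} = \left(-1\right) \frac{1}{6} + \frac{4}{S} = - \frac{1}{6} + \frac{4}{S}$)
$Z = \frac{89}{6}$ ($Z = \frac{24 - -2}{6 \left(-2\right)} + \left(\left(1 + 5\right) + 11\right) = \frac{1}{6} \left(- \frac{1}{2}\right) \left(24 + 2\right) + \left(6 + 11\right) = \frac{1}{6} \left(- \frac{1}{2}\right) 26 + 17 = - \frac{13}{6} + 17 = \frac{89}{6} \approx 14.833$)
$Z^{3} = \left(\frac{89}{6}\right)^{3} = \frac{704969}{216}$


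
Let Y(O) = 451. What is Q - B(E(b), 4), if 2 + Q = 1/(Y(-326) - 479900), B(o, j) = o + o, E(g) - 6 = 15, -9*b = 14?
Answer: -21095757/479449 ≈ -44.000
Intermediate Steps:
b = -14/9 (b = -1/9*14 = -14/9 ≈ -1.5556)
E(g) = 21 (E(g) = 6 + 15 = 21)
B(o, j) = 2*o
Q = -958899/479449 (Q = -2 + 1/(451 - 479900) = -2 + 1/(-479449) = -2 - 1/479449 = -958899/479449 ≈ -2.0000)
Q - B(E(b), 4) = -958899/479449 - 2*21 = -958899/479449 - 1*42 = -958899/479449 - 42 = -21095757/479449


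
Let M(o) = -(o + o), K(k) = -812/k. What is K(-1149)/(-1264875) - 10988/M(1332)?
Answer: 443592024037/107547261750 ≈ 4.1246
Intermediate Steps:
M(o) = -2*o
K(-1149)/(-1264875) - 10988/M(1332) = -812/(-1149)/(-1264875) - 10988/((-2*1332)) = -812*(-1/1149)*(-1/1264875) - 10988/(-2664) = (812/1149)*(-1/1264875) - 10988*(-1/2664) = -812/1453341375 + 2747/666 = 443592024037/107547261750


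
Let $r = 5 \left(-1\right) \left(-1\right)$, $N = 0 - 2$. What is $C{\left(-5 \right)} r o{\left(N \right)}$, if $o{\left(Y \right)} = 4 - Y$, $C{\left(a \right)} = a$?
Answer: $-150$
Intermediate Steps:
$N = -2$
$r = 5$ ($r = \left(-5\right) \left(-1\right) = 5$)
$C{\left(-5 \right)} r o{\left(N \right)} = \left(-5\right) 5 \left(4 - -2\right) = - 25 \left(4 + 2\right) = \left(-25\right) 6 = -150$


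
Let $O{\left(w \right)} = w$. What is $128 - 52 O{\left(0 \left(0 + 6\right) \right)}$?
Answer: $128$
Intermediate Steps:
$128 - 52 O{\left(0 \left(0 + 6\right) \right)} = 128 - 52 \cdot 0 \left(0 + 6\right) = 128 - 52 \cdot 0 \cdot 6 = 128 - 0 = 128 + 0 = 128$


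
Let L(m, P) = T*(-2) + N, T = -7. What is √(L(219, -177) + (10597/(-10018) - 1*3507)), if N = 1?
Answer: I*√350564412154/10018 ≈ 59.102*I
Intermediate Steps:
L(m, P) = 15 (L(m, P) = -7*(-2) + 1 = 14 + 1 = 15)
√(L(219, -177) + (10597/(-10018) - 1*3507)) = √(15 + (10597/(-10018) - 1*3507)) = √(15 + (10597*(-1/10018) - 3507)) = √(15 + (-10597/10018 - 3507)) = √(15 - 35143723/10018) = √(-34993453/10018) = I*√350564412154/10018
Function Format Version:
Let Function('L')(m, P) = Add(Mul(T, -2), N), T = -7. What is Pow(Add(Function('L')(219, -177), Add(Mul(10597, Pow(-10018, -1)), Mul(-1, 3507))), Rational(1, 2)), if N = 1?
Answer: Mul(Rational(1, 10018), I, Pow(350564412154, Rational(1, 2))) ≈ Mul(59.102, I)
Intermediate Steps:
Function('L')(m, P) = 15 (Function('L')(m, P) = Add(Mul(-7, -2), 1) = Add(14, 1) = 15)
Pow(Add(Function('L')(219, -177), Add(Mul(10597, Pow(-10018, -1)), Mul(-1, 3507))), Rational(1, 2)) = Pow(Add(15, Add(Mul(10597, Pow(-10018, -1)), Mul(-1, 3507))), Rational(1, 2)) = Pow(Add(15, Add(Mul(10597, Rational(-1, 10018)), -3507)), Rational(1, 2)) = Pow(Add(15, Add(Rational(-10597, 10018), -3507)), Rational(1, 2)) = Pow(Add(15, Rational(-35143723, 10018)), Rational(1, 2)) = Pow(Rational(-34993453, 10018), Rational(1, 2)) = Mul(Rational(1, 10018), I, Pow(350564412154, Rational(1, 2)))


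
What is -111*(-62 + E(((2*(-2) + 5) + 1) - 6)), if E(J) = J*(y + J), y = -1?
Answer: 4662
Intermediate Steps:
E(J) = J*(-1 + J)
-111*(-62 + E(((2*(-2) + 5) + 1) - 6)) = -111*(-62 + (((2*(-2) + 5) + 1) - 6)*(-1 + (((2*(-2) + 5) + 1) - 6))) = -111*(-62 + (((-4 + 5) + 1) - 6)*(-1 + (((-4 + 5) + 1) - 6))) = -111*(-62 + ((1 + 1) - 6)*(-1 + ((1 + 1) - 6))) = -111*(-62 + (2 - 6)*(-1 + (2 - 6))) = -111*(-62 - 4*(-1 - 4)) = -111*(-62 - 4*(-5)) = -111*(-62 + 20) = -111*(-42) = 4662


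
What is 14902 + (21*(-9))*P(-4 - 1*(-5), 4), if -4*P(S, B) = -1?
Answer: 59419/4 ≈ 14855.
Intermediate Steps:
P(S, B) = 1/4 (P(S, B) = -1/4*(-1) = 1/4)
14902 + (21*(-9))*P(-4 - 1*(-5), 4) = 14902 + (21*(-9))*(1/4) = 14902 - 189*1/4 = 14902 - 189/4 = 59419/4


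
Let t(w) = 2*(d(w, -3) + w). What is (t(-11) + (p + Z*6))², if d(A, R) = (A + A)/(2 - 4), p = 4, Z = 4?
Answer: 784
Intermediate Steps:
d(A, R) = -A (d(A, R) = (2*A)/(-2) = (2*A)*(-½) = -A)
t(w) = 0 (t(w) = 2*(-w + w) = 2*0 = 0)
(t(-11) + (p + Z*6))² = (0 + (4 + 4*6))² = (0 + (4 + 24))² = (0 + 28)² = 28² = 784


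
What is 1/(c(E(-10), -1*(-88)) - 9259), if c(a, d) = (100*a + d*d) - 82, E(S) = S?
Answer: -1/2597 ≈ -0.00038506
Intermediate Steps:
c(a, d) = -82 + d² + 100*a (c(a, d) = (100*a + d²) - 82 = (d² + 100*a) - 82 = -82 + d² + 100*a)
1/(c(E(-10), -1*(-88)) - 9259) = 1/((-82 + (-1*(-88))² + 100*(-10)) - 9259) = 1/((-82 + 88² - 1000) - 9259) = 1/((-82 + 7744 - 1000) - 9259) = 1/(6662 - 9259) = 1/(-2597) = -1/2597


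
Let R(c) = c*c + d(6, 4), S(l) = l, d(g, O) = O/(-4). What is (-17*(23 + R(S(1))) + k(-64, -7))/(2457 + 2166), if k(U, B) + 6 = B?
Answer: -404/4623 ≈ -0.087389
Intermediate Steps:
d(g, O) = -O/4 (d(g, O) = O*(-¼) = -O/4)
k(U, B) = -6 + B
R(c) = -1 + c² (R(c) = c*c - ¼*4 = c² - 1 = -1 + c²)
(-17*(23 + R(S(1))) + k(-64, -7))/(2457 + 2166) = (-17*(23 + (-1 + 1²)) + (-6 - 7))/(2457 + 2166) = (-17*(23 + (-1 + 1)) - 13)/4623 = (-17*(23 + 0) - 13)*(1/4623) = (-17*23 - 13)*(1/4623) = (-391 - 13)*(1/4623) = -404*1/4623 = -404/4623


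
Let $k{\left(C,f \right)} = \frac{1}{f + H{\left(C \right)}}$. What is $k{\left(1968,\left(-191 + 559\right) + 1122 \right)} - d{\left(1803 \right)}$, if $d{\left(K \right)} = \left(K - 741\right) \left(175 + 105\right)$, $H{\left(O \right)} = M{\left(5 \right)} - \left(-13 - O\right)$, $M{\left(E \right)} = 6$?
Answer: $- \frac{1033920719}{3477} \approx -2.9736 \cdot 10^{5}$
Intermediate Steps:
$H{\left(O \right)} = 19 + O$ ($H{\left(O \right)} = 6 - \left(-13 - O\right) = 6 + \left(13 + O\right) = 19 + O$)
$d{\left(K \right)} = -207480 + 280 K$ ($d{\left(K \right)} = \left(-741 + K\right) 280 = -207480 + 280 K$)
$k{\left(C,f \right)} = \frac{1}{19 + C + f}$ ($k{\left(C,f \right)} = \frac{1}{f + \left(19 + C\right)} = \frac{1}{19 + C + f}$)
$k{\left(1968,\left(-191 + 559\right) + 1122 \right)} - d{\left(1803 \right)} = \frac{1}{19 + 1968 + \left(\left(-191 + 559\right) + 1122\right)} - \left(-207480 + 280 \cdot 1803\right) = \frac{1}{19 + 1968 + \left(368 + 1122\right)} - \left(-207480 + 504840\right) = \frac{1}{19 + 1968 + 1490} - 297360 = \frac{1}{3477} - 297360 = - \frac{1033920719}{3477}$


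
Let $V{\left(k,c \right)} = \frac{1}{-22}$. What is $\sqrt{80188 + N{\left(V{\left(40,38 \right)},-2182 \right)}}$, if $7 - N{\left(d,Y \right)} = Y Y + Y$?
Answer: $i \sqrt{4678747} \approx 2163.0 i$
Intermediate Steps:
$V{\left(k,c \right)} = - \frac{1}{22}$
$N{\left(d,Y \right)} = 7 - Y - Y^{2}$ ($N{\left(d,Y \right)} = 7 - \left(Y Y + Y\right) = 7 - \left(Y^{2} + Y\right) = 7 - \left(Y + Y^{2}\right) = 7 - Y - Y^{2}$)
$\sqrt{80188 + N{\left(V{\left(40,38 \right)},-2182 \right)}} = \sqrt{80188 - 4758935} = \sqrt{-4678747} = i \sqrt{4678747}$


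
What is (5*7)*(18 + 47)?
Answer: 2275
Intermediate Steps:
(5*7)*(18 + 47) = 35*65 = 2275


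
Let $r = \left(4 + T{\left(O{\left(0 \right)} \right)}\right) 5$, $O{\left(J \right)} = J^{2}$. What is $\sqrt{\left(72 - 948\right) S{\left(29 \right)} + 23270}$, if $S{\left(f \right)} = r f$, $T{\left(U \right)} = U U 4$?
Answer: $i \sqrt{484810} \approx 696.28 i$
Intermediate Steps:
$T{\left(U \right)} = 4 U^{2}$ ($T{\left(U \right)} = U^{2} \cdot 4 = 4 U^{2}$)
$r = 20$ ($r = \left(4 + 4 \left(0^{2}\right)^{2}\right) 5 = \left(4 + 4 \cdot 0^{2}\right) 5 = \left(4 + 4 \cdot 0\right) 5 = \left(4 + 0\right) 5 = 4 \cdot 5 = 20$)
$S{\left(f \right)} = 20 f$
$\sqrt{\left(72 - 948\right) S{\left(29 \right)} + 23270} = \sqrt{\left(72 - 948\right) 20 \cdot 29 + 23270} = \sqrt{\left(-876\right) 580 + 23270} = \sqrt{-508080 + 23270} = \sqrt{-484810} = i \sqrt{484810}$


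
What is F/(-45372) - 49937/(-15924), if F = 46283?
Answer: 10616188/5017387 ≈ 2.1159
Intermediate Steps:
F/(-45372) - 49937/(-15924) = 46283/(-45372) - 49937/(-15924) = 46283*(-1/45372) - 49937*(-1/15924) = -46283/45372 + 49937/15924 = 10616188/5017387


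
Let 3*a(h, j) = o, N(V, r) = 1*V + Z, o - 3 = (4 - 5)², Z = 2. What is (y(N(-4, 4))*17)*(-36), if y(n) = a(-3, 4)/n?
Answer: 408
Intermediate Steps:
o = 4 (o = 3 + (4 - 5)² = 3 + (-1)² = 3 + 1 = 4)
N(V, r) = 2 + V (N(V, r) = 1*V + 2 = V + 2 = 2 + V)
a(h, j) = 4/3 (a(h, j) = (⅓)*4 = 4/3)
y(n) = 4/(3*n)
(y(N(-4, 4))*17)*(-36) = ((4/(3*(2 - 4)))*17)*(-36) = (((4/3)/(-2))*17)*(-36) = (((4/3)*(-½))*17)*(-36) = -⅔*17*(-36) = -34/3*(-36) = 408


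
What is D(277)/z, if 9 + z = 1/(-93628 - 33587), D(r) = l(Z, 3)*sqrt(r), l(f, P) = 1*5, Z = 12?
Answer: -636075*sqrt(277)/1144936 ≈ -9.2463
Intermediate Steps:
l(f, P) = 5
D(r) = 5*sqrt(r)
z = -1144936/127215 (z = -9 + 1/(-93628 - 33587) = -9 + 1/(-127215) = -9 - 1/127215 = -1144936/127215 ≈ -9.0000)
D(277)/z = (5*sqrt(277))/(-1144936/127215) = (5*sqrt(277))*(-127215/1144936) = -636075*sqrt(277)/1144936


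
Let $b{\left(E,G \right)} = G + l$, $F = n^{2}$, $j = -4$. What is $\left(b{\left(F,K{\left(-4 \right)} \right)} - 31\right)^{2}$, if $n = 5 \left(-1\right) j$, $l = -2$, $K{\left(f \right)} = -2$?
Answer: $1225$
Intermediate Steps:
$n = 20$ ($n = 5 \left(-1\right) \left(-4\right) = \left(-5\right) \left(-4\right) = 20$)
$F = 400$ ($F = 20^{2} = 400$)
$b{\left(E,G \right)} = -2 + G$ ($b{\left(E,G \right)} = G - 2 = -2 + G$)
$\left(b{\left(F,K{\left(-4 \right)} \right)} - 31\right)^{2} = \left(\left(-2 - 2\right) - 31\right)^{2} = \left(-4 - 31\right)^{2} = \left(-35\right)^{2} = 1225$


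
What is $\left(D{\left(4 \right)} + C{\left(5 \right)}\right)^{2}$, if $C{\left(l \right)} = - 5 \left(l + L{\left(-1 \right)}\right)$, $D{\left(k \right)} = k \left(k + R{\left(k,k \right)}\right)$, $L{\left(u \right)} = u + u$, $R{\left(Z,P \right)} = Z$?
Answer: $289$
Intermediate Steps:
$L{\left(u \right)} = 2 u$
$D{\left(k \right)} = 2 k^{2}$ ($D{\left(k \right)} = k \left(k + k\right) = k 2 k = 2 k^{2}$)
$C{\left(l \right)} = 10 - 5 l$ ($C{\left(l \right)} = - 5 \left(l + 2 \left(-1\right)\right) = - 5 \left(l - 2\right) = - 5 \left(-2 + l\right) = 10 - 5 l$)
$\left(D{\left(4 \right)} + C{\left(5 \right)}\right)^{2} = \left(2 \cdot 4^{2} + \left(10 - 25\right)\right)^{2} = \left(2 \cdot 16 + \left(10 - 25\right)\right)^{2} = \left(32 - 15\right)^{2} = 17^{2} = 289$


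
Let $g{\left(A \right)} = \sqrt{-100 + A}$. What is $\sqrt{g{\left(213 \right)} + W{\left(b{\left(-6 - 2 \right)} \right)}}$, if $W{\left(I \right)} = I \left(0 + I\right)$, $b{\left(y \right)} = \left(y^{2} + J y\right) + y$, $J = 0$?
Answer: $\sqrt{3136 + \sqrt{113}} \approx 56.095$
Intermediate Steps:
$b{\left(y \right)} = y + y^{2}$ ($b{\left(y \right)} = \left(y^{2} + 0 y\right) + y = \left(y^{2} + 0\right) + y = y^{2} + y = y + y^{2}$)
$W{\left(I \right)} = I^{2}$ ($W{\left(I \right)} = I I = I^{2}$)
$\sqrt{g{\left(213 \right)} + W{\left(b{\left(-6 - 2 \right)} \right)}} = \sqrt{\sqrt{-100 + 213} + \left(\left(-6 - 2\right) \left(1 - 8\right)\right)^{2}} = \sqrt{\sqrt{113} + \left(- 8 \left(1 - 8\right)\right)^{2}} = \sqrt{\sqrt{113} + \left(\left(-8\right) \left(-7\right)\right)^{2}} = \sqrt{\sqrt{113} + 56^{2}} = \sqrt{\sqrt{113} + 3136} = \sqrt{3136 + \sqrt{113}}$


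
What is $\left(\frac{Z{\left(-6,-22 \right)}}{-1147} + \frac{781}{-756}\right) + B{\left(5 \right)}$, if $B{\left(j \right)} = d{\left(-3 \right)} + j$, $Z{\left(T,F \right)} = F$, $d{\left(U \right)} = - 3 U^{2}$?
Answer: $- \frac{19956079}{867132} \approx -23.014$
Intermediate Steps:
$B{\left(j \right)} = -27 + j$ ($B{\left(j \right)} = - 3 \left(-3\right)^{2} + j = \left(-3\right) 9 + j = -27 + j$)
$\left(\frac{Z{\left(-6,-22 \right)}}{-1147} + \frac{781}{-756}\right) + B{\left(5 \right)} = \left(- \frac{22}{-1147} + \frac{781}{-756}\right) + \left(-27 + 5\right) = \left(\left(-22\right) \left(- \frac{1}{1147}\right) + 781 \left(- \frac{1}{756}\right)\right) - 22 = \left(\frac{22}{1147} - \frac{781}{756}\right) - 22 = - \frac{879175}{867132} - 22 = - \frac{19956079}{867132}$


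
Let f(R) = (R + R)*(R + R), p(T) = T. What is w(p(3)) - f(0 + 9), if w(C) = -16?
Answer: -340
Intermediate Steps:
f(R) = 4*R² (f(R) = (2*R)*(2*R) = 4*R²)
w(p(3)) - f(0 + 9) = -16 - 4*(0 + 9)² = -16 - 4*9² = -16 - 4*81 = -16 - 1*324 = -16 - 324 = -340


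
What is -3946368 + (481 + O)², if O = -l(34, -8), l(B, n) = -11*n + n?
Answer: -3785567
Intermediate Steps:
l(B, n) = -10*n
O = -80 (O = -(-10)*(-8) = -1*80 = -80)
-3946368 + (481 + O)² = -3946368 + (481 - 80)² = -3946368 + 401² = -3946368 + 160801 = -3785567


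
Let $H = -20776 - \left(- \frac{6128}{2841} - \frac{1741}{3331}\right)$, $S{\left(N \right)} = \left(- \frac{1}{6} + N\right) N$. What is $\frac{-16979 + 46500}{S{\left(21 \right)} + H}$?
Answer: $- \frac{558736350582}{384890825069} \approx -1.4517$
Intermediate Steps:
$S{\left(N \right)} = N \left(- \frac{1}{6} + N\right)$ ($S{\left(N \right)} = \left(\left(-1\right) \frac{1}{6} + N\right) N = \left(- \frac{1}{6} + N\right) N = N \left(- \frac{1}{6} + N\right)$)
$H = - \frac{196585637347}{9463371}$ ($H = -20776 - - \frac{25358549}{9463371} = -20776 + \left(\frac{1741}{3331} + \frac{6128}{2841}\right) = -20776 + \frac{25358549}{9463371} = - \frac{196585637347}{9463371} \approx -20773.0$)
$\frac{-16979 + 46500}{S{\left(21 \right)} + H} = \frac{-16979 + 46500}{21 \left(- \frac{1}{6} + 21\right) - \frac{196585637347}{9463371}} = \frac{29521}{21 \cdot \frac{125}{6} - \frac{196585637347}{9463371}} = \frac{29521}{\frac{875}{2} - \frac{196585637347}{9463371}} = \frac{29521}{- \frac{384890825069}{18926742}} = 29521 \left(- \frac{18926742}{384890825069}\right) = - \frac{558736350582}{384890825069}$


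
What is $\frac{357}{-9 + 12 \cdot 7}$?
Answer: $\frac{119}{25} \approx 4.76$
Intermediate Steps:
$\frac{357}{-9 + 12 \cdot 7} = \frac{357}{-9 + 84} = \frac{357}{75} = 357 \cdot \frac{1}{75} = \frac{119}{25}$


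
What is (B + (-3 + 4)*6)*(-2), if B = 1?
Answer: -14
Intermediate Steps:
(B + (-3 + 4)*6)*(-2) = (1 + (-3 + 4)*6)*(-2) = (1 + 1*6)*(-2) = (1 + 6)*(-2) = 7*(-2) = -14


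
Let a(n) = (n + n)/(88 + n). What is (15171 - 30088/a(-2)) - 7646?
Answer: 654417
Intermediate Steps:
a(n) = 2*n/(88 + n) (a(n) = (2*n)/(88 + n) = 2*n/(88 + n))
(15171 - 30088/a(-2)) - 7646 = (15171 - 30088/(2*(-2)/(88 - 2))) - 7646 = (15171 - 30088/(2*(-2)/86)) - 7646 = (15171 - 30088/(2*(-2)*(1/86))) - 7646 = (15171 - 30088/(-2/43)) - 7646 = (15171 - 30088*(-43/2)) - 7646 = (15171 + 646892) - 7646 = 662063 - 7646 = 654417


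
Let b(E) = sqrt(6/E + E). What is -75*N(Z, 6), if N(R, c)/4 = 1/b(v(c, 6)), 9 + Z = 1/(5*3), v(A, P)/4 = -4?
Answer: 600*I*sqrt(262)/131 ≈ 74.136*I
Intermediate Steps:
v(A, P) = -16 (v(A, P) = 4*(-4) = -16)
b(E) = sqrt(E + 6/E)
Z = -134/15 (Z = -9 + 1/(5*3) = -9 + (1/5)*(1/3) = -9 + 1/15 = -134/15 ≈ -8.9333)
N(R, c) = -8*I*sqrt(262)/131 (N(R, c) = 4/(sqrt(-16 + 6/(-16))) = 4/(sqrt(-16 + 6*(-1/16))) = 4/(sqrt(-16 - 3/8)) = 4/(sqrt(-131/8)) = 4/((I*sqrt(262)/4)) = 4*(-2*I*sqrt(262)/131) = -8*I*sqrt(262)/131)
-75*N(Z, 6) = -(-600)*I*sqrt(262)/131 = 600*I*sqrt(262)/131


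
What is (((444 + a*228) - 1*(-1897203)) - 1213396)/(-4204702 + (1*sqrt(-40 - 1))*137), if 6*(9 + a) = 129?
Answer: -2889054948902/17679519678333 - 94132837*I*sqrt(41)/17679519678333 ≈ -0.16341 - 3.4093e-5*I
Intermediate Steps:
a = 25/2 (a = -9 + (1/6)*129 = -9 + 43/2 = 25/2 ≈ 12.500)
(((444 + a*228) - 1*(-1897203)) - 1213396)/(-4204702 + (1*sqrt(-40 - 1))*137) = (((444 + (25/2)*228) - 1*(-1897203)) - 1213396)/(-4204702 + (1*sqrt(-40 - 1))*137) = (((444 + 2850) + 1897203) - 1213396)/(-4204702 + (1*sqrt(-41))*137) = ((3294 + 1897203) - 1213396)/(-4204702 + (1*(I*sqrt(41)))*137) = (1900497 - 1213396)/(-4204702 + (I*sqrt(41))*137) = 687101/(-4204702 + 137*I*sqrt(41))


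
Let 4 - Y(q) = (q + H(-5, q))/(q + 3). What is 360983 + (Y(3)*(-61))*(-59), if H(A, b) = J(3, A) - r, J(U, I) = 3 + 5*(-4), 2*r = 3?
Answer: 4616117/12 ≈ 3.8468e+5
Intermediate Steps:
r = 3/2 (r = (½)*3 = 3/2 ≈ 1.5000)
J(U, I) = -17 (J(U, I) = 3 - 20 = -17)
H(A, b) = -37/2 (H(A, b) = -17 - 1*3/2 = -17 - 3/2 = -37/2)
Y(q) = 4 - (-37/2 + q)/(3 + q) (Y(q) = 4 - (q - 37/2)/(q + 3) = 4 - (-37/2 + q)/(3 + q))
360983 + (Y(3)*(-61))*(-59) = 360983 + (((61 + 6*3)/(2*(3 + 3)))*(-61))*(-59) = 360983 + (((½)*(61 + 18)/6)*(-61))*(-59) = 360983 + (((½)*(⅙)*79)*(-61))*(-59) = 360983 + ((79/12)*(-61))*(-59) = 360983 - 4819/12*(-59) = 360983 + 284321/12 = 4616117/12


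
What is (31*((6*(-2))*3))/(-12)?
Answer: 93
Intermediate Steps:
(31*((6*(-2))*3))/(-12) = (31*(-12*3))*(-1/12) = (31*(-36))*(-1/12) = -1116*(-1/12) = 93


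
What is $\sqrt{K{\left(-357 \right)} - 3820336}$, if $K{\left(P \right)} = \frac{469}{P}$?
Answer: $\frac{i \sqrt{9936697353}}{51} \approx 1954.6 i$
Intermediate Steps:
$\sqrt{K{\left(-357 \right)} - 3820336} = \sqrt{\frac{469}{-357} - 3820336} = \sqrt{469 \left(- \frac{1}{357}\right) - 3820336} = \sqrt{- \frac{67}{51} - 3820336} = \sqrt{- \frac{194837203}{51}} = \frac{i \sqrt{9936697353}}{51}$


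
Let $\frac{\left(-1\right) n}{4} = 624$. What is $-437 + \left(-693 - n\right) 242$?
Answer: $435889$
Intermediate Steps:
$n = -2496$ ($n = \left(-4\right) 624 = -2496$)
$-437 + \left(-693 - n\right) 242 = -437 + \left(-693 - -2496\right) 242 = -437 + \left(-693 + 2496\right) 242 = -437 + 1803 \cdot 242 = -437 + 436326 = 435889$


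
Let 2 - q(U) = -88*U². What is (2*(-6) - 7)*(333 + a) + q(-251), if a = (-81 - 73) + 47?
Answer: 5539796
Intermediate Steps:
q(U) = 2 + 88*U² (q(U) = 2 - (-88)*U² = 2 + 88*U²)
a = -107 (a = -154 + 47 = -107)
(2*(-6) - 7)*(333 + a) + q(-251) = (2*(-6) - 7)*(333 - 107) + (2 + 88*(-251)²) = (-12 - 7)*226 + (2 + 88*63001) = -19*226 + (2 + 5544088) = -4294 + 5544090 = 5539796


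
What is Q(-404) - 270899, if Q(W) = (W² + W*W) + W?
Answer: 55129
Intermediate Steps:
Q(W) = W + 2*W² (Q(W) = (W² + W²) + W = 2*W² + W = W + 2*W²)
Q(-404) - 270899 = -404*(1 + 2*(-404)) - 270899 = -404*(1 - 808) - 270899 = -404*(-807) - 270899 = 326028 - 270899 = 55129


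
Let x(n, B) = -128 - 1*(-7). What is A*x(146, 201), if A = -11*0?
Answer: 0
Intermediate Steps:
x(n, B) = -121 (x(n, B) = -128 + 7 = -121)
A = 0
A*x(146, 201) = 0*(-121) = 0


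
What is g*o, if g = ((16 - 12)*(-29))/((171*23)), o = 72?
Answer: -928/437 ≈ -2.1236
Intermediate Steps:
g = -116/3933 (g = (4*(-29))/3933 = -116*1/3933 = -116/3933 ≈ -0.029494)
g*o = -116/3933*72 = -928/437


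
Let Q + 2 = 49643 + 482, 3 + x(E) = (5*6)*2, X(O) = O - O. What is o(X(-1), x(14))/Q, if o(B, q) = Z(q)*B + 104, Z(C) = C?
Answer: 104/50123 ≈ 0.0020749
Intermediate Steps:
X(O) = 0
x(E) = 57 (x(E) = -3 + (5*6)*2 = -3 + 30*2 = -3 + 60 = 57)
Q = 50123 (Q = -2 + (49643 + 482) = -2 + 50125 = 50123)
o(B, q) = 104 + B*q (o(B, q) = q*B + 104 = B*q + 104 = 104 + B*q)
o(X(-1), x(14))/Q = (104 + 0*57)/50123 = (104 + 0)*(1/50123) = 104*(1/50123) = 104/50123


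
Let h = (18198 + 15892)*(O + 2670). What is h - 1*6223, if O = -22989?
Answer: -692680933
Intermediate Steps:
h = -692674710 (h = (18198 + 15892)*(-22989 + 2670) = 34090*(-20319) = -692674710)
h - 1*6223 = -692674710 - 1*6223 = -692674710 - 6223 = -692680933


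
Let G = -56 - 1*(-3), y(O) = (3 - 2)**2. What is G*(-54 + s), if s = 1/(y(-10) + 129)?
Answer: 372007/130 ≈ 2861.6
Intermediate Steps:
y(O) = 1 (y(O) = 1**2 = 1)
G = -53 (G = -56 + 3 = -53)
s = 1/130 (s = 1/(1 + 129) = 1/130 ≈ 0.0076923)
G*(-54 + s) = -53*(-54 + 1/130) = -53*(-7019/130) = 372007/130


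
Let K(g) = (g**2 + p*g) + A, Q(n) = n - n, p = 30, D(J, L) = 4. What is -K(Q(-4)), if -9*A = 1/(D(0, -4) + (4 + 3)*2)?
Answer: 1/162 ≈ 0.0061728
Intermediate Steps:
A = -1/162 (A = -1/(9*(4 + (4 + 3)*2)) = -1/(9*(4 + 7*2)) = -1/(9*(4 + 14)) = -1/9/18 = -1/9*1/18 = -1/162 ≈ -0.0061728)
Q(n) = 0
K(g) = -1/162 + g**2 + 30*g (K(g) = (g**2 + 30*g) - 1/162 = -1/162 + g**2 + 30*g)
-K(Q(-4)) = -(-1/162 + 0**2 + 30*0) = -(-1/162 + 0 + 0) = -1*(-1/162) = 1/162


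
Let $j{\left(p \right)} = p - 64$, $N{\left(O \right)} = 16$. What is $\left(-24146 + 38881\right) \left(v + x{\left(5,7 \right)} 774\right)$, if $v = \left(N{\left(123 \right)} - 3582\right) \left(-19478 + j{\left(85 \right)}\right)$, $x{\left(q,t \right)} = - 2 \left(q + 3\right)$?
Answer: $1022185781330$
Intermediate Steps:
$j{\left(p \right)} = -64 + p$
$x{\left(q,t \right)} = -6 - 2 q$ ($x{\left(q,t \right)} = - 2 \left(3 + q\right) = -6 - 2 q$)
$v = 69383662$ ($v = \left(16 - 3582\right) \left(-19478 + \left(-64 + 85\right)\right) = - 3566 \left(-19478 + 21\right) = \left(-3566\right) \left(-19457\right) = 69383662$)
$\left(-24146 + 38881\right) \left(v + x{\left(5,7 \right)} 774\right) = \left(-24146 + 38881\right) \left(69383662 + \left(-6 - 10\right) 774\right) = 14735 \left(69383662 + \left(-6 - 10\right) 774\right) = 14735 \left(69383662 - 12384\right) = 14735 \cdot 69371278 = 1022185781330$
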